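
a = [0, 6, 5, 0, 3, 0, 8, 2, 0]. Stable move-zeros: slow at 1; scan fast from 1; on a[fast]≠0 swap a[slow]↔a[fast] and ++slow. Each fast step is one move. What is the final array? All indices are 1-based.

[6, 5, 3, 8, 2, 0, 0, 0, 0]

(s=1,f=1) a[fast]=0 → fast++
(s=1,f=2) a[fast]=6≠0 swap→a[1]=6 → slow++,fast++
(s=2,f=3) a[fast]=5≠0 swap→a[2]=5 → slow++,fast++
(s=3,f=4) a[fast]=0 → fast++
(s=3,f=5) a[fast]=3≠0 swap→a[3]=3 → slow++,fast++
(s=4,f=6) a[fast]=0 → fast++
(s=4,f=7) a[fast]=8≠0 swap→a[4]=8 → slow++,fast++
(s=5,f=8) a[fast]=2≠0 swap→a[5]=2 → slow++,fast++
(s=6,f=9) a[fast]=0 → fast++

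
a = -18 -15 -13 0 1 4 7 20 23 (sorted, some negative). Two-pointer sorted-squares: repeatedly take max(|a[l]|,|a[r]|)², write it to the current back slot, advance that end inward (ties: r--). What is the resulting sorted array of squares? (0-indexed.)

[0, 1, 16, 49, 169, 225, 324, 400, 529]

l=0 r=8: |-18|<=|23| out[8]=529, r--
l=0 r=7: |-18|<=|20| out[7]=400, r--
l=0 r=6: |-18|>|7| out[6]=324, l++
l=1 r=6: |-15|>|7| out[5]=225, l++
l=2 r=6: |-13|>|7| out[4]=169, l++
l=3 r=6: |0|<=|7| out[3]=49, r--
l=3 r=5: |0|<=|4| out[2]=16, r--
l=3 r=4: |0|<=|1| out[1]=1, r--
l=3 r=3: |0|<=|0| out[0]=0, r--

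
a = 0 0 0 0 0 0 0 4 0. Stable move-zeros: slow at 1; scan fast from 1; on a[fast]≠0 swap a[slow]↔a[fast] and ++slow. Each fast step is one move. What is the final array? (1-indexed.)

slow=1 fast=1: a[fast]=0, fast++
slow=1 fast=2: a[fast]=0, fast++
slow=1 fast=3: a[fast]=0, fast++
slow=1 fast=4: a[fast]=0, fast++
slow=1 fast=5: a[fast]=0, fast++
slow=1 fast=6: a[fast]=0, fast++
slow=1 fast=7: a[fast]=0, fast++
slow=1 fast=8: a[fast]=4≠0 swap→a[1]=4, slow++,fast++
slow=2 fast=9: a[fast]=0, fast++

[4, 0, 0, 0, 0, 0, 0, 0, 0]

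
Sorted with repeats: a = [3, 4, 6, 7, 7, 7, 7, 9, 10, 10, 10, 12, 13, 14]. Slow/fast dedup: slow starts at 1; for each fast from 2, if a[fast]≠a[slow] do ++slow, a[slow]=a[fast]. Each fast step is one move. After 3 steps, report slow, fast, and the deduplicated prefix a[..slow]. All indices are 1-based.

(s=1,f=2) a[fast]=4≠a[slow]=3 write a[2]=4 → slow++,fast++
(s=2,f=3) a[fast]=6≠a[slow]=4 write a[3]=6 → slow++,fast++
(s=3,f=4) a[fast]=7≠a[slow]=6 write a[4]=7 → slow++,fast++

slow=4, fast=5, prefix=[3, 4, 6, 7]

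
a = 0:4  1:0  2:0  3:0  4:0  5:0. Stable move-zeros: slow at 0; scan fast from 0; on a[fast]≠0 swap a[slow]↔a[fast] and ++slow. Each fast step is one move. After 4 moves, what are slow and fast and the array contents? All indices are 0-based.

(s=0,f=0) a[fast]=4≠0 swap→a[0]=4 → slow++,fast++
(s=1,f=1) a[fast]=0 → fast++
(s=1,f=2) a[fast]=0 → fast++
(s=1,f=3) a[fast]=0 → fast++

slow=1, fast=4, a=[4, 0, 0, 0, 0, 0]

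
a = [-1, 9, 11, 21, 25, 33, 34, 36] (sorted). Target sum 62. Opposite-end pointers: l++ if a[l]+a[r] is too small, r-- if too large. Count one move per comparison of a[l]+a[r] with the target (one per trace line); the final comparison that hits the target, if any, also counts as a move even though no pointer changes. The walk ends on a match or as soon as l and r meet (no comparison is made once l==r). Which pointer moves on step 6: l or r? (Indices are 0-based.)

l=0 r=7: -1+36=35 <62, l++
l=1 r=7: 9+36=45 <62, l++
l=2 r=7: 11+36=47 <62, l++
l=3 r=7: 21+36=57 <62, l++
l=4 r=7: 25+36=61 <62, l++
l=5 r=7: 33+36=69 >62, r--

r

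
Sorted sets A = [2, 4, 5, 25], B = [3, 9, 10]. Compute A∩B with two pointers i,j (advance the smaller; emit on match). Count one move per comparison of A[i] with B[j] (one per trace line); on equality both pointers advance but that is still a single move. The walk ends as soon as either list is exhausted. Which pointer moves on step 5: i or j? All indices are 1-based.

i=1 j=1: 2<3, i++
i=2 j=1: 4>3, j++
i=2 j=2: 4<9, i++
i=3 j=2: 5<9, i++
i=4 j=2: 25>9, j++

j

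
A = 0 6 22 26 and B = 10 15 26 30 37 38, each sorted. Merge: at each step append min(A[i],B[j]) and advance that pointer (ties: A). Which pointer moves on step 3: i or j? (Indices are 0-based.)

i=0 j=0: A[i]=0<=B[j]=10 take 0, i++
i=1 j=0: A[i]=6<=B[j]=10 take 6, i++
i=2 j=0: A[i]=22>B[j]=10 take 10, j++

j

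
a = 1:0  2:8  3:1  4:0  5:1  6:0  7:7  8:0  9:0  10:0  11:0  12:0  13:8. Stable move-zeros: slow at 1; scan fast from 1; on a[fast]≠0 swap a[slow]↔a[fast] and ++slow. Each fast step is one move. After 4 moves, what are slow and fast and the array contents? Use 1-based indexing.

slow=3, fast=5, a=[8, 1, 0, 0, 1, 0, 7, 0, 0, 0, 0, 0, 8]

slow=1 fast=1: a[fast]=0, fast++
slow=1 fast=2: a[fast]=8≠0 swap→a[1]=8, slow++,fast++
slow=2 fast=3: a[fast]=1≠0 swap→a[2]=1, slow++,fast++
slow=3 fast=4: a[fast]=0, fast++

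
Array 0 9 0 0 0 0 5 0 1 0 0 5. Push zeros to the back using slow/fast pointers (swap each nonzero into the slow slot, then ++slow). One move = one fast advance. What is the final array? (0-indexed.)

[9, 5, 1, 5, 0, 0, 0, 0, 0, 0, 0, 0]

(s=0,f=0) a[fast]=0 → fast++
(s=0,f=1) a[fast]=9≠0 swap→a[0]=9 → slow++,fast++
(s=1,f=2) a[fast]=0 → fast++
(s=1,f=3) a[fast]=0 → fast++
(s=1,f=4) a[fast]=0 → fast++
(s=1,f=5) a[fast]=0 → fast++
(s=1,f=6) a[fast]=5≠0 swap→a[1]=5 → slow++,fast++
(s=2,f=7) a[fast]=0 → fast++
(s=2,f=8) a[fast]=1≠0 swap→a[2]=1 → slow++,fast++
(s=3,f=9) a[fast]=0 → fast++
(s=3,f=10) a[fast]=0 → fast++
(s=3,f=11) a[fast]=5≠0 swap→a[3]=5 → slow++,fast++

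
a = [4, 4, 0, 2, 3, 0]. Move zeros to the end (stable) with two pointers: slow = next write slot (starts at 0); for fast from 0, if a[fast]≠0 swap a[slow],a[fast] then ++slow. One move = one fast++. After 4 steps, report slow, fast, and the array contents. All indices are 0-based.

slow=3, fast=4, a=[4, 4, 2, 0, 3, 0]

(s=0,f=0) a[fast]=4≠0 swap→a[0]=4 → slow++,fast++
(s=1,f=1) a[fast]=4≠0 swap→a[1]=4 → slow++,fast++
(s=2,f=2) a[fast]=0 → fast++
(s=2,f=3) a[fast]=2≠0 swap→a[2]=2 → slow++,fast++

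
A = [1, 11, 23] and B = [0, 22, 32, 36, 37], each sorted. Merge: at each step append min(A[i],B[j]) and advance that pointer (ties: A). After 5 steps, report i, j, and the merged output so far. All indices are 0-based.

[i=0,j=0] A[i]=1>B[j]=0 take 0 → j++
[i=0,j=1] A[i]=1<=B[j]=22 take 1 → i++
[i=1,j=1] A[i]=11<=B[j]=22 take 11 → i++
[i=2,j=1] A[i]=23>B[j]=22 take 22 → j++
[i=2,j=2] A[i]=23<=B[j]=32 take 23 → i++

i=3, j=2, merged so far=[0, 1, 11, 22, 23]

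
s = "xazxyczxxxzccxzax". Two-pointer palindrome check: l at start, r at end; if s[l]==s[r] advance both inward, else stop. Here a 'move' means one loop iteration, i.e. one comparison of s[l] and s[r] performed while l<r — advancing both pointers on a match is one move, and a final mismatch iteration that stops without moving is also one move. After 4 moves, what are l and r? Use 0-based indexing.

l=4, r=12

l=0 r=16: 'x'=='x', l++,r--
l=1 r=15: 'a'=='a', l++,r--
l=2 r=14: 'z'=='z', l++,r--
l=3 r=13: 'x'=='x', l++,r--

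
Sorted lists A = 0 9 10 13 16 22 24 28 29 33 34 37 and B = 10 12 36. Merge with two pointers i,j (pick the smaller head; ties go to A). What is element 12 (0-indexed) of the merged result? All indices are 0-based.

merged[12] = 34

[i=0,j=0] A[i]=0<=B[j]=10 take 0 → i++
[i=1,j=0] A[i]=9<=B[j]=10 take 9 → i++
[i=2,j=0] A[i]=10<=B[j]=10 take 10 → i++
[i=3,j=0] A[i]=13>B[j]=10 take 10 → j++
[i=3,j=1] A[i]=13>B[j]=12 take 12 → j++
[i=3,j=2] A[i]=13<=B[j]=36 take 13 → i++
[i=4,j=2] A[i]=16<=B[j]=36 take 16 → i++
[i=5,j=2] A[i]=22<=B[j]=36 take 22 → i++
[i=6,j=2] A[i]=24<=B[j]=36 take 24 → i++
[i=7,j=2] A[i]=28<=B[j]=36 take 28 → i++
[i=8,j=2] A[i]=29<=B[j]=36 take 29 → i++
[i=9,j=2] A[i]=33<=B[j]=36 take 33 → i++
[i=10,j=2] A[i]=34<=B[j]=36 take 34 → i++
[i=11,j=2] A[i]=37>B[j]=36 take 36 → j++
[i=11,j=3] B done, take A[i]=37 → i++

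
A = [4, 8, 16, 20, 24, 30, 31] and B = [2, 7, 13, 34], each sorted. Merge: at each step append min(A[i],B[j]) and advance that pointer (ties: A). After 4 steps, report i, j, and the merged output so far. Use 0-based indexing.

i=0 j=0: A[i]=4>B[j]=2 take 2, j++
i=0 j=1: A[i]=4<=B[j]=7 take 4, i++
i=1 j=1: A[i]=8>B[j]=7 take 7, j++
i=1 j=2: A[i]=8<=B[j]=13 take 8, i++

i=2, j=2, merged so far=[2, 4, 7, 8]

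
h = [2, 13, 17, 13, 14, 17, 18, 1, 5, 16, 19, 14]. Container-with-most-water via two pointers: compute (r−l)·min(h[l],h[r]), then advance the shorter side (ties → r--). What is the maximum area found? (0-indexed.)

[0,11] min(2,14)*11=22 best=22 * → l++
[1,11] min(13,14)*10=130 best=130 * → l++
[2,11] min(17,14)*9=126 best=130 → r--
[2,10] min(17,19)*8=136 best=136 * → l++
[3,10] min(13,19)*7=91 best=136 → l++
[4,10] min(14,19)*6=84 best=136 → l++
[5,10] min(17,19)*5=85 best=136 → l++
[6,10] min(18,19)*4=72 best=136 → l++
[7,10] min(1,19)*3=3 best=136 → l++
[8,10] min(5,19)*2=10 best=136 → l++
[9,10] min(16,19)*1=16 best=136 → l++

max area = 136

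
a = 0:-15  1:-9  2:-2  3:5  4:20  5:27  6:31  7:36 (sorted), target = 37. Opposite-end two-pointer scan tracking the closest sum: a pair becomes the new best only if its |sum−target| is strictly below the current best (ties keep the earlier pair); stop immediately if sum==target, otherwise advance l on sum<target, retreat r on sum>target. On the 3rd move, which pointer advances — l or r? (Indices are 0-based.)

l

[0,7] -15+36=21 d=16 * → l++
[1,7] -9+36=27 d=10 * → l++
[2,7] -2+36=34 d=3 * → l++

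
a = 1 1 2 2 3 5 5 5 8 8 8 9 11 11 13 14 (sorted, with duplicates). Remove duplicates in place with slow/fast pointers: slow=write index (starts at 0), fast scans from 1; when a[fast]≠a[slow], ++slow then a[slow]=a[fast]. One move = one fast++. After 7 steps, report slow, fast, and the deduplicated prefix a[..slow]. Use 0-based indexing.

slow=3, fast=8, prefix=[1, 2, 3, 5]

slow=0 fast=1: a[fast]=1=a[slow] dup, fast++
slow=0 fast=2: a[fast]=2≠a[slow]=1 write a[1]=2, slow++,fast++
slow=1 fast=3: a[fast]=2=a[slow] dup, fast++
slow=1 fast=4: a[fast]=3≠a[slow]=2 write a[2]=3, slow++,fast++
slow=2 fast=5: a[fast]=5≠a[slow]=3 write a[3]=5, slow++,fast++
slow=3 fast=6: a[fast]=5=a[slow] dup, fast++
slow=3 fast=7: a[fast]=5=a[slow] dup, fast++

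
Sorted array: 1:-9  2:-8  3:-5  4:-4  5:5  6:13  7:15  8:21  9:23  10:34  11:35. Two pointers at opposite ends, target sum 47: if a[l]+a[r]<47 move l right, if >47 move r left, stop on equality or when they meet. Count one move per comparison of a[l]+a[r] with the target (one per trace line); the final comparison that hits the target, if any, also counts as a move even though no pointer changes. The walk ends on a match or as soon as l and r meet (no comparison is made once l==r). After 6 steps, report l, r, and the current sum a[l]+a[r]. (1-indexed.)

l=6, r=10, sum=47

[1,11] -9+35=26 <47 → l++
[2,11] -8+35=27 <47 → l++
[3,11] -5+35=30 <47 → l++
[4,11] -4+35=31 <47 → l++
[5,11] 5+35=40 <47 → l++
[6,11] 13+35=48 >47 → r--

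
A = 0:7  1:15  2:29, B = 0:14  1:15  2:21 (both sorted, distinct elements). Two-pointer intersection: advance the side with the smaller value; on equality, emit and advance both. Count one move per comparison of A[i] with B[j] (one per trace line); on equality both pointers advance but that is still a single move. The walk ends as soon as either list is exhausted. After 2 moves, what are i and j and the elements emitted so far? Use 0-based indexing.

i=1, j=1, emitted=[]

i=0 j=0: 7<14, i++
i=1 j=0: 15>14, j++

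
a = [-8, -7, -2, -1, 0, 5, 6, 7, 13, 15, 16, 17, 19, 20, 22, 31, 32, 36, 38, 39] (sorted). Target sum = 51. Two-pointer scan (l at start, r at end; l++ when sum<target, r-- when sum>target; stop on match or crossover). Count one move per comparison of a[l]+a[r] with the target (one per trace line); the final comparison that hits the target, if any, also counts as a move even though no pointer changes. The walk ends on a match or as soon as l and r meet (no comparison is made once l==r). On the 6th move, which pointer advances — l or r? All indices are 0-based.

[0,19] -8+39=31 <51 → l++
[1,19] -7+39=32 <51 → l++
[2,19] -2+39=37 <51 → l++
[3,19] -1+39=38 <51 → l++
[4,19] 0+39=39 <51 → l++
[5,19] 5+39=44 <51 → l++

l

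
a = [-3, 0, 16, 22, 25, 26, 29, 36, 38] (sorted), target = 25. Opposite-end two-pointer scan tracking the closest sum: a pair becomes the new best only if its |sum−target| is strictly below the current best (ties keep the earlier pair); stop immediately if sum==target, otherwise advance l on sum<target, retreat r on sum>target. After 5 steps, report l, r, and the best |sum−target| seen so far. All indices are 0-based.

l=1, r=4, best |Δ|=1

l=0 r=8: -3+38=35 d=10 *, r--
l=0 r=7: -3+36=33 d=8 *, r--
l=0 r=6: -3+29=26 d=1 *, r--
l=0 r=5: -3+26=23 d=2, l++
l=1 r=5: 0+26=26 d=1, r--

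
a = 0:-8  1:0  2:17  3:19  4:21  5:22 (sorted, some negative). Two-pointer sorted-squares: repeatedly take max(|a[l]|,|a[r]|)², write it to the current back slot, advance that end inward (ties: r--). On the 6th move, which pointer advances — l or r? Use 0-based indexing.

l=0 r=5: |-8|<=|22| out[5]=484, r--
l=0 r=4: |-8|<=|21| out[4]=441, r--
l=0 r=3: |-8|<=|19| out[3]=361, r--
l=0 r=2: |-8|<=|17| out[2]=289, r--
l=0 r=1: |-8|>|0| out[1]=64, l++
l=1 r=1: |0|<=|0| out[0]=0, r--

r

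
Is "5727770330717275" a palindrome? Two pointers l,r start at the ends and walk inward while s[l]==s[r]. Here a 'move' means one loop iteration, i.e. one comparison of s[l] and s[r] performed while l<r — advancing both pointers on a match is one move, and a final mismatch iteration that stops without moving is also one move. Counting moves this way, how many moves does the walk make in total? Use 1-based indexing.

[1,16] '5'=='5' → l++,r--
[2,15] '7'=='7' → l++,r--
[3,14] '2'=='2' → l++,r--
[4,13] '7'=='7' → l++,r--
[5,12] '7'!='1' → stop

5 moves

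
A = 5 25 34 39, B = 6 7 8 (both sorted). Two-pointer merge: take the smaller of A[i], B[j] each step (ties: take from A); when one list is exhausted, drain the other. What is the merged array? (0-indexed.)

[5, 6, 7, 8, 25, 34, 39]

[i=0,j=0] A[i]=5<=B[j]=6 take 5 → i++
[i=1,j=0] A[i]=25>B[j]=6 take 6 → j++
[i=1,j=1] A[i]=25>B[j]=7 take 7 → j++
[i=1,j=2] A[i]=25>B[j]=8 take 8 → j++
[i=1,j=3] B done, take A[i]=25 → i++
[i=2,j=3] B done, take A[i]=34 → i++
[i=3,j=3] B done, take A[i]=39 → i++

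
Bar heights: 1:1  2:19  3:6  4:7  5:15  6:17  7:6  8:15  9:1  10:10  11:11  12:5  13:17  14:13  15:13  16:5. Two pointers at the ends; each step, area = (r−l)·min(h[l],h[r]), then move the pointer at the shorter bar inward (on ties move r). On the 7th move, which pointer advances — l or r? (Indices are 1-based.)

r

[1,16] min(1,5)*15=15 best=15 * → l++
[2,16] min(19,5)*14=70 best=70 * → r--
[2,15] min(19,13)*13=169 best=169 * → r--
[2,14] min(19,13)*12=156 best=169 → r--
[2,13] min(19,17)*11=187 best=187 * → r--
[2,12] min(19,5)*10=50 best=187 → r--
[2,11] min(19,11)*9=99 best=187 → r--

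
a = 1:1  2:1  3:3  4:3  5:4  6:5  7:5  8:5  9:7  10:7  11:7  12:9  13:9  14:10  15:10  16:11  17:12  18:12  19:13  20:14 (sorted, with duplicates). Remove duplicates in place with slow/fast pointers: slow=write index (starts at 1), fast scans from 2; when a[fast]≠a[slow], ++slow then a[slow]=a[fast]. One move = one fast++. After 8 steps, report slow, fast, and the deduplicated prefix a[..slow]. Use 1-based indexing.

slow=5, fast=10, prefix=[1, 3, 4, 5, 7]

(s=1,f=2) a[fast]=1=a[slow] dup → fast++
(s=1,f=3) a[fast]=3≠a[slow]=1 write a[2]=3 → slow++,fast++
(s=2,f=4) a[fast]=3=a[slow] dup → fast++
(s=2,f=5) a[fast]=4≠a[slow]=3 write a[3]=4 → slow++,fast++
(s=3,f=6) a[fast]=5≠a[slow]=4 write a[4]=5 → slow++,fast++
(s=4,f=7) a[fast]=5=a[slow] dup → fast++
(s=4,f=8) a[fast]=5=a[slow] dup → fast++
(s=4,f=9) a[fast]=7≠a[slow]=5 write a[5]=7 → slow++,fast++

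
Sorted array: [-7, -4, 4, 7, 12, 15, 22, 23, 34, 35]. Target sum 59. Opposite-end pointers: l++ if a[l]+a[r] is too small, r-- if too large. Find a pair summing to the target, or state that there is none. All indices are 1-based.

no pair

[1,10] -7+35=28 <59 → l++
[2,10] -4+35=31 <59 → l++
[3,10] 4+35=39 <59 → l++
[4,10] 7+35=42 <59 → l++
[5,10] 12+35=47 <59 → l++
[6,10] 15+35=50 <59 → l++
[7,10] 22+35=57 <59 → l++
[8,10] 23+35=58 <59 → l++
[9,10] 34+35=69 >59 → r--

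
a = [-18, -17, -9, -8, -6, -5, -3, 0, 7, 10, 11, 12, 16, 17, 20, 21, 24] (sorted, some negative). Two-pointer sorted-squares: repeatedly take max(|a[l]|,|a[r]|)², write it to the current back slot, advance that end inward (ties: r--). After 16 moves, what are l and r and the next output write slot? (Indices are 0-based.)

[0,16] |-18|<=|24| out[16]=576 → r--
[0,15] |-18|<=|21| out[15]=441 → r--
[0,14] |-18|<=|20| out[14]=400 → r--
[0,13] |-18|>|17| out[13]=324 → l++
[1,13] |-17|<=|17| out[12]=289 → r--
[1,12] |-17|>|16| out[11]=289 → l++
[2,12] |-9|<=|16| out[10]=256 → r--
[2,11] |-9|<=|12| out[9]=144 → r--
[2,10] |-9|<=|11| out[8]=121 → r--
[2,9] |-9|<=|10| out[7]=100 → r--
[2,8] |-9|>|7| out[6]=81 → l++
[3,8] |-8|>|7| out[5]=64 → l++
[4,8] |-6|<=|7| out[4]=49 → r--
[4,7] |-6|>|0| out[3]=36 → l++
[5,7] |-5|>|0| out[2]=25 → l++
[6,7] |-3|>|0| out[1]=9 → l++

l=7, r=7, next write slot=0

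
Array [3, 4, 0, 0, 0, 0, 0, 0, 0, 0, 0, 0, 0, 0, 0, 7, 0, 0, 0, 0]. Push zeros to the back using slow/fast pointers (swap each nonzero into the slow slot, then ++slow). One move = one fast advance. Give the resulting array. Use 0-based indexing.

[3, 4, 7, 0, 0, 0, 0, 0, 0, 0, 0, 0, 0, 0, 0, 0, 0, 0, 0, 0]

slow=0 fast=0: a[fast]=3≠0 swap→a[0]=3, slow++,fast++
slow=1 fast=1: a[fast]=4≠0 swap→a[1]=4, slow++,fast++
slow=2 fast=2: a[fast]=0, fast++
slow=2 fast=3: a[fast]=0, fast++
slow=2 fast=4: a[fast]=0, fast++
slow=2 fast=5: a[fast]=0, fast++
slow=2 fast=6: a[fast]=0, fast++
slow=2 fast=7: a[fast]=0, fast++
slow=2 fast=8: a[fast]=0, fast++
slow=2 fast=9: a[fast]=0, fast++
slow=2 fast=10: a[fast]=0, fast++
slow=2 fast=11: a[fast]=0, fast++
slow=2 fast=12: a[fast]=0, fast++
slow=2 fast=13: a[fast]=0, fast++
slow=2 fast=14: a[fast]=0, fast++
slow=2 fast=15: a[fast]=7≠0 swap→a[2]=7, slow++,fast++
slow=3 fast=16: a[fast]=0, fast++
slow=3 fast=17: a[fast]=0, fast++
slow=3 fast=18: a[fast]=0, fast++
slow=3 fast=19: a[fast]=0, fast++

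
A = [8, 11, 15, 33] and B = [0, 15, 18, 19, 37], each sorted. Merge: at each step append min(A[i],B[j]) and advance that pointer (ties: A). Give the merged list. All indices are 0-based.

[0, 8, 11, 15, 15, 18, 19, 33, 37]

[i=0,j=0] A[i]=8>B[j]=0 take 0 → j++
[i=0,j=1] A[i]=8<=B[j]=15 take 8 → i++
[i=1,j=1] A[i]=11<=B[j]=15 take 11 → i++
[i=2,j=1] A[i]=15<=B[j]=15 take 15 → i++
[i=3,j=1] A[i]=33>B[j]=15 take 15 → j++
[i=3,j=2] A[i]=33>B[j]=18 take 18 → j++
[i=3,j=3] A[i]=33>B[j]=19 take 19 → j++
[i=3,j=4] A[i]=33<=B[j]=37 take 33 → i++
[i=4,j=4] A done, take B[j]=37 → j++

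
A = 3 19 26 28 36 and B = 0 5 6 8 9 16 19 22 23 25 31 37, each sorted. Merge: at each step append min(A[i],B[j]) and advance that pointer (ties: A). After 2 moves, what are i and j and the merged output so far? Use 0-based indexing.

i=0 j=0: A[i]=3>B[j]=0 take 0, j++
i=0 j=1: A[i]=3<=B[j]=5 take 3, i++

i=1, j=1, merged so far=[0, 3]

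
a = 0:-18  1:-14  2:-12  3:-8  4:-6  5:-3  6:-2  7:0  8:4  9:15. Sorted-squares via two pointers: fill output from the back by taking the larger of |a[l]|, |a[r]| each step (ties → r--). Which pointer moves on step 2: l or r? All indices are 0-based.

l=0 r=9: |-18|>|15| out[9]=324, l++
l=1 r=9: |-14|<=|15| out[8]=225, r--

r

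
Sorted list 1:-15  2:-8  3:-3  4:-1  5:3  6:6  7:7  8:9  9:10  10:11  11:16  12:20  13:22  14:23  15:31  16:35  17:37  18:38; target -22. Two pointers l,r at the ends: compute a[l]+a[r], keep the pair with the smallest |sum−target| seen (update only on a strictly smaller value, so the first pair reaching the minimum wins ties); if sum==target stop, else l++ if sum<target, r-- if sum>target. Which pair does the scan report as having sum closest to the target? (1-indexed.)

l=1 r=18: -15+38=23 d=45 *, r--
l=1 r=17: -15+37=22 d=44 *, r--
l=1 r=16: -15+35=20 d=42 *, r--
l=1 r=15: -15+31=16 d=38 *, r--
l=1 r=14: -15+23=8 d=30 *, r--
l=1 r=13: -15+22=7 d=29 *, r--
l=1 r=12: -15+20=5 d=27 *, r--
l=1 r=11: -15+16=1 d=23 *, r--
l=1 r=10: -15+11=-4 d=18 *, r--
l=1 r=9: -15+10=-5 d=17 *, r--
l=1 r=8: -15+9=-6 d=16 *, r--
l=1 r=7: -15+7=-8 d=14 *, r--
l=1 r=6: -15+6=-9 d=13 *, r--
l=1 r=5: -15+3=-12 d=10 *, r--
l=1 r=4: -15+-1=-16 d=6 *, r--
l=1 r=3: -15+-3=-18 d=4 *, r--
l=1 r=2: -15+-8=-23 d=1 *, l++

pair (-15, -8) with sum -23 (|Δ|=1)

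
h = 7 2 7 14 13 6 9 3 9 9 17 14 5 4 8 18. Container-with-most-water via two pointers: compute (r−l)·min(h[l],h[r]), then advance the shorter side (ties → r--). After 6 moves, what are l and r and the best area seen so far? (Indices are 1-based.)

l=7, r=16, best area=168

[1,16] min(7,18)*15=105 best=105 * → l++
[2,16] min(2,18)*14=28 best=105 → l++
[3,16] min(7,18)*13=91 best=105 → l++
[4,16] min(14,18)*12=168 best=168 * → l++
[5,16] min(13,18)*11=143 best=168 → l++
[6,16] min(6,18)*10=60 best=168 → l++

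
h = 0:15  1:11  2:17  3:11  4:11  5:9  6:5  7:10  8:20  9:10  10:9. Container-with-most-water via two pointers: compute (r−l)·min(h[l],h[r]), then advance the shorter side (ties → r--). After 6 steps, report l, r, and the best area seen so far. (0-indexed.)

l=4, r=8, best area=120

[0,10] min(15,9)*10=90 best=90 * → r--
[0,9] min(15,10)*9=90 best=90 → r--
[0,8] min(15,20)*8=120 best=120 * → l++
[1,8] min(11,20)*7=77 best=120 → l++
[2,8] min(17,20)*6=102 best=120 → l++
[3,8] min(11,20)*5=55 best=120 → l++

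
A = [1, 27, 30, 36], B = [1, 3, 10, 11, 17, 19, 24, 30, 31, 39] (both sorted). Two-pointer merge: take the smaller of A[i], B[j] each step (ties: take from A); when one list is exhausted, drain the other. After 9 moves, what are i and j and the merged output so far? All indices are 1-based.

i=3, j=8, merged so far=[1, 1, 3, 10, 11, 17, 19, 24, 27]

i=1 j=1: A[i]=1<=B[j]=1 take 1, i++
i=2 j=1: A[i]=27>B[j]=1 take 1, j++
i=2 j=2: A[i]=27>B[j]=3 take 3, j++
i=2 j=3: A[i]=27>B[j]=10 take 10, j++
i=2 j=4: A[i]=27>B[j]=11 take 11, j++
i=2 j=5: A[i]=27>B[j]=17 take 17, j++
i=2 j=6: A[i]=27>B[j]=19 take 19, j++
i=2 j=7: A[i]=27>B[j]=24 take 24, j++
i=2 j=8: A[i]=27<=B[j]=30 take 27, i++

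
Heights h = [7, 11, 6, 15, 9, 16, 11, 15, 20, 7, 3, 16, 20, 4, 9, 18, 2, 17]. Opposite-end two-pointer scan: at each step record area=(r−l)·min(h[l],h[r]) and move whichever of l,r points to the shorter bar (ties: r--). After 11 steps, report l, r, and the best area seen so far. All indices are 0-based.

[0,17] min(7,17)*17=119 best=119 * → l++
[1,17] min(11,17)*16=176 best=176 * → l++
[2,17] min(6,17)*15=90 best=176 → l++
[3,17] min(15,17)*14=210 best=210 * → l++
[4,17] min(9,17)*13=117 best=210 → l++
[5,17] min(16,17)*12=192 best=210 → l++
[6,17] min(11,17)*11=121 best=210 → l++
[7,17] min(15,17)*10=150 best=210 → l++
[8,17] min(20,17)*9=153 best=210 → r--
[8,16] min(20,2)*8=16 best=210 → r--
[8,15] min(20,18)*7=126 best=210 → r--

l=8, r=14, best area=210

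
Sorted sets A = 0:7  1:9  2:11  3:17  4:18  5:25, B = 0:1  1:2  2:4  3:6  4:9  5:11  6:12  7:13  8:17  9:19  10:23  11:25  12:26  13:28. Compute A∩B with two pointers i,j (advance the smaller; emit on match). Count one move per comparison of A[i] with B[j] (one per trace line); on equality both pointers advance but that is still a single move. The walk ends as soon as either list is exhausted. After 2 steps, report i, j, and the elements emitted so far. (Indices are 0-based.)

i=0 j=0: 7>1, j++
i=0 j=1: 7>2, j++

i=0, j=2, emitted=[]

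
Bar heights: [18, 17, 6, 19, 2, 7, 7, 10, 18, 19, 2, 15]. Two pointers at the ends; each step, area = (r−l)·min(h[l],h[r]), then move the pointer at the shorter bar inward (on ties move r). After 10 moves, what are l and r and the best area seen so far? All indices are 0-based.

l=3, r=4, best area=165

[0,11] min(18,15)*11=165 best=165 * → r--
[0,10] min(18,2)*10=20 best=165 → r--
[0,9] min(18,19)*9=162 best=165 → l++
[1,9] min(17,19)*8=136 best=165 → l++
[2,9] min(6,19)*7=42 best=165 → l++
[3,9] min(19,19)*6=114 best=165 → r--
[3,8] min(19,18)*5=90 best=165 → r--
[3,7] min(19,10)*4=40 best=165 → r--
[3,6] min(19,7)*3=21 best=165 → r--
[3,5] min(19,7)*2=14 best=165 → r--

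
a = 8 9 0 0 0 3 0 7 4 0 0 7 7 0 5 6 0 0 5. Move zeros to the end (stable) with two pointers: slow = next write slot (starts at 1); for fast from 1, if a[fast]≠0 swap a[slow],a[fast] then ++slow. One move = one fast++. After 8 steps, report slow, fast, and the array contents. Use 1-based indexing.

slow=1 fast=1: a[fast]=8≠0 swap→a[1]=8, slow++,fast++
slow=2 fast=2: a[fast]=9≠0 swap→a[2]=9, slow++,fast++
slow=3 fast=3: a[fast]=0, fast++
slow=3 fast=4: a[fast]=0, fast++
slow=3 fast=5: a[fast]=0, fast++
slow=3 fast=6: a[fast]=3≠0 swap→a[3]=3, slow++,fast++
slow=4 fast=7: a[fast]=0, fast++
slow=4 fast=8: a[fast]=7≠0 swap→a[4]=7, slow++,fast++

slow=5, fast=9, a=[8, 9, 3, 7, 0, 0, 0, 0, 4, 0, 0, 7, 7, 0, 5, 6, 0, 0, 5]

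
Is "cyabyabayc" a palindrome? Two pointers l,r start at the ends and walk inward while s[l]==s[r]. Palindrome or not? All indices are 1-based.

not a palindrome (mismatch at 5,6)

l=1 r=10: 'c'=='c', l++,r--
l=2 r=9: 'y'=='y', l++,r--
l=3 r=8: 'a'=='a', l++,r--
l=4 r=7: 'b'=='b', l++,r--
l=5 r=6: 'y'!='a', stop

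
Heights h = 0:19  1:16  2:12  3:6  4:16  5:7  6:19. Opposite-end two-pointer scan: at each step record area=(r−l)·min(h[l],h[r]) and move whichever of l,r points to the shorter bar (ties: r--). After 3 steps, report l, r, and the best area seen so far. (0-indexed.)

l=0 r=6: min(19,19)*6=114 best=114 *, r--
l=0 r=5: min(19,7)*5=35 best=114, r--
l=0 r=4: min(19,16)*4=64 best=114, r--

l=0, r=3, best area=114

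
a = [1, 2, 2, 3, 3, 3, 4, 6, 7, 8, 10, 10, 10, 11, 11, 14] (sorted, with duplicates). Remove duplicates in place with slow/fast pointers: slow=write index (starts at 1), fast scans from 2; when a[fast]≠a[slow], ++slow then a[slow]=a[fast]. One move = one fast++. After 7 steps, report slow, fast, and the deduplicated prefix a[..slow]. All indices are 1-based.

(s=1,f=2) a[fast]=2≠a[slow]=1 write a[2]=2 → slow++,fast++
(s=2,f=3) a[fast]=2=a[slow] dup → fast++
(s=2,f=4) a[fast]=3≠a[slow]=2 write a[3]=3 → slow++,fast++
(s=3,f=5) a[fast]=3=a[slow] dup → fast++
(s=3,f=6) a[fast]=3=a[slow] dup → fast++
(s=3,f=7) a[fast]=4≠a[slow]=3 write a[4]=4 → slow++,fast++
(s=4,f=8) a[fast]=6≠a[slow]=4 write a[5]=6 → slow++,fast++

slow=5, fast=9, prefix=[1, 2, 3, 4, 6]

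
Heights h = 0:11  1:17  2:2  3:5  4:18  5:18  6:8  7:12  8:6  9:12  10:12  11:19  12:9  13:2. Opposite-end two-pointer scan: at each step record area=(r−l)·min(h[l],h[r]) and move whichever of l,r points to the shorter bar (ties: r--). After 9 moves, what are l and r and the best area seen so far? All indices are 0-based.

l=7, r=11, best area=170

l=0 r=13: min(11,2)*13=26 best=26 *, r--
l=0 r=12: min(11,9)*12=108 best=108 *, r--
l=0 r=11: min(11,19)*11=121 best=121 *, l++
l=1 r=11: min(17,19)*10=170 best=170 *, l++
l=2 r=11: min(2,19)*9=18 best=170, l++
l=3 r=11: min(5,19)*8=40 best=170, l++
l=4 r=11: min(18,19)*7=126 best=170, l++
l=5 r=11: min(18,19)*6=108 best=170, l++
l=6 r=11: min(8,19)*5=40 best=170, l++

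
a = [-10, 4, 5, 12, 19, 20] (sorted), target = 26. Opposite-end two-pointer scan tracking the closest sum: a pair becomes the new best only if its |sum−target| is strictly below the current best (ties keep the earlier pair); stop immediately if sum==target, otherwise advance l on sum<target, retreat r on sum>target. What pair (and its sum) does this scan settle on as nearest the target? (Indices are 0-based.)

l=0 r=5: -10+20=10 d=16 *, l++
l=1 r=5: 4+20=24 d=2 *, l++
l=2 r=5: 5+20=25 d=1 *, l++
l=3 r=5: 12+20=32 d=6, r--
l=3 r=4: 12+19=31 d=5, r--

pair (5, 20) with sum 25 (|Δ|=1)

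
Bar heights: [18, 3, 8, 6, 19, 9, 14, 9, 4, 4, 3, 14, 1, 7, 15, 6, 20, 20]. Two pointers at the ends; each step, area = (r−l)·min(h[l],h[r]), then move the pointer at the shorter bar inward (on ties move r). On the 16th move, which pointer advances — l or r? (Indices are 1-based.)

l

[1,18] min(18,20)*17=306 best=306 * → l++
[2,18] min(3,20)*16=48 best=306 → l++
[3,18] min(8,20)*15=120 best=306 → l++
[4,18] min(6,20)*14=84 best=306 → l++
[5,18] min(19,20)*13=247 best=306 → l++
[6,18] min(9,20)*12=108 best=306 → l++
[7,18] min(14,20)*11=154 best=306 → l++
[8,18] min(9,20)*10=90 best=306 → l++
[9,18] min(4,20)*9=36 best=306 → l++
[10,18] min(4,20)*8=32 best=306 → l++
[11,18] min(3,20)*7=21 best=306 → l++
[12,18] min(14,20)*6=84 best=306 → l++
[13,18] min(1,20)*5=5 best=306 → l++
[14,18] min(7,20)*4=28 best=306 → l++
[15,18] min(15,20)*3=45 best=306 → l++
[16,18] min(6,20)*2=12 best=306 → l++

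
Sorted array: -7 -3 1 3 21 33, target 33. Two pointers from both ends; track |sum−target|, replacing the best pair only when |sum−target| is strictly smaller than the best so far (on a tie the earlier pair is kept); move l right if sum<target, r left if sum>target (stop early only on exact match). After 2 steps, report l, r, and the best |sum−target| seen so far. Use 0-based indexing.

[0,5] -7+33=26 d=7 * → l++
[1,5] -3+33=30 d=3 * → l++

l=2, r=5, best |Δ|=3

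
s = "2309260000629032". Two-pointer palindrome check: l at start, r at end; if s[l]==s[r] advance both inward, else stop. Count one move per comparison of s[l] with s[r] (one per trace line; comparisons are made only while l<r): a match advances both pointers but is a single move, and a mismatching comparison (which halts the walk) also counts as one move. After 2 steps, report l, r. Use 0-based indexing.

l=2, r=13

l=0 r=15: '2'=='2', l++,r--
l=1 r=14: '3'=='3', l++,r--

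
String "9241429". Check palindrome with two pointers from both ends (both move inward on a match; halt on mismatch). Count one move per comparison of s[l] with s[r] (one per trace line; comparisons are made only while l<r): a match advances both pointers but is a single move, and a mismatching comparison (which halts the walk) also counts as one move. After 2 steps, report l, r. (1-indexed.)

l=3, r=5

[1,7] '9'=='9' → l++,r--
[2,6] '2'=='2' → l++,r--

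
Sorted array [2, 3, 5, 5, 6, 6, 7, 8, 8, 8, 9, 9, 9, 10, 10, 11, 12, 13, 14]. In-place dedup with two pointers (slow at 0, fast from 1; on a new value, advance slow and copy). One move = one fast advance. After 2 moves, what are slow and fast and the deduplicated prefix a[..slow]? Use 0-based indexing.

slow=0 fast=1: a[fast]=3≠a[slow]=2 write a[1]=3, slow++,fast++
slow=1 fast=2: a[fast]=5≠a[slow]=3 write a[2]=5, slow++,fast++

slow=2, fast=3, prefix=[2, 3, 5]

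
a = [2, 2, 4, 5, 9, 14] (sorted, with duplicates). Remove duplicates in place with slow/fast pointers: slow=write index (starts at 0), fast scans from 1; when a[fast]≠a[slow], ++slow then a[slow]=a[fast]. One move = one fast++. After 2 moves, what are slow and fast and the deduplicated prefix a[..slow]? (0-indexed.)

(s=0,f=1) a[fast]=2=a[slow] dup → fast++
(s=0,f=2) a[fast]=4≠a[slow]=2 write a[1]=4 → slow++,fast++

slow=1, fast=3, prefix=[2, 4]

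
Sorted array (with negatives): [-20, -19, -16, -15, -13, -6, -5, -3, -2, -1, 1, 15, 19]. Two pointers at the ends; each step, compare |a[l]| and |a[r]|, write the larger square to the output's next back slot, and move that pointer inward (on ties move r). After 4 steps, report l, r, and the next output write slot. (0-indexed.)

[0,12] |-20|>|19| out[12]=400 → l++
[1,12] |-19|<=|19| out[11]=361 → r--
[1,11] |-19|>|15| out[10]=361 → l++
[2,11] |-16|>|15| out[9]=256 → l++

l=3, r=11, next write slot=8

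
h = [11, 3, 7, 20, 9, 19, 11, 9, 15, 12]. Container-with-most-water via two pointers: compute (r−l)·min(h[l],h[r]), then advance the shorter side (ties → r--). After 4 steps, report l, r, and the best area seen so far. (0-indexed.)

l=3, r=8, best area=99

[0,9] min(11,12)*9=99 best=99 * → l++
[1,9] min(3,12)*8=24 best=99 → l++
[2,9] min(7,12)*7=49 best=99 → l++
[3,9] min(20,12)*6=72 best=99 → r--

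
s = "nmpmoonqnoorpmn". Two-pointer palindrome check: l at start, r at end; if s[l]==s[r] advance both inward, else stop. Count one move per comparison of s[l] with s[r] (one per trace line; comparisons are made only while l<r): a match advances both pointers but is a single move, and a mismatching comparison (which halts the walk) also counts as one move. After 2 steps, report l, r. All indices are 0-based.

[0,14] 'n'=='n' → l++,r--
[1,13] 'm'=='m' → l++,r--

l=2, r=12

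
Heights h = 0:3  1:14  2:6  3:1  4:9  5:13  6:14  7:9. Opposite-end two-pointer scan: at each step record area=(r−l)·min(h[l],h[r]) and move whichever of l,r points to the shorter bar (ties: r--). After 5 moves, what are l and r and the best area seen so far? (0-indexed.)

[0,7] min(3,9)*7=21 best=21 * → l++
[1,7] min(14,9)*6=54 best=54 * → r--
[1,6] min(14,14)*5=70 best=70 * → r--
[1,5] min(14,13)*4=52 best=70 → r--
[1,4] min(14,9)*3=27 best=70 → r--

l=1, r=3, best area=70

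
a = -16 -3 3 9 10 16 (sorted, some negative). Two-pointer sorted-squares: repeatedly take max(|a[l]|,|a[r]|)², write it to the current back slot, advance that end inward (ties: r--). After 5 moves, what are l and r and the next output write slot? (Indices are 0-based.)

l=1, r=1, next write slot=0

[0,5] |-16|<=|16| out[5]=256 → r--
[0,4] |-16|>|10| out[4]=256 → l++
[1,4] |-3|<=|10| out[3]=100 → r--
[1,3] |-3|<=|9| out[2]=81 → r--
[1,2] |-3|<=|3| out[1]=9 → r--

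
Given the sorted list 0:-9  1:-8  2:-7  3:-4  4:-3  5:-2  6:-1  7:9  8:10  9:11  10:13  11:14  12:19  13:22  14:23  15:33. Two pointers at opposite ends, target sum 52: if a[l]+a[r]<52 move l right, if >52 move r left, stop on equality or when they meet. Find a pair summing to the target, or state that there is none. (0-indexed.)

(19, 33)

[0,15] -9+33=24 <52 → l++
[1,15] -8+33=25 <52 → l++
[2,15] -7+33=26 <52 → l++
[3,15] -4+33=29 <52 → l++
[4,15] -3+33=30 <52 → l++
[5,15] -2+33=31 <52 → l++
[6,15] -1+33=32 <52 → l++
[7,15] 9+33=42 <52 → l++
[8,15] 10+33=43 <52 → l++
[9,15] 11+33=44 <52 → l++
[10,15] 13+33=46 <52 → l++
[11,15] 14+33=47 <52 → l++
[12,15] 19+33=52 → found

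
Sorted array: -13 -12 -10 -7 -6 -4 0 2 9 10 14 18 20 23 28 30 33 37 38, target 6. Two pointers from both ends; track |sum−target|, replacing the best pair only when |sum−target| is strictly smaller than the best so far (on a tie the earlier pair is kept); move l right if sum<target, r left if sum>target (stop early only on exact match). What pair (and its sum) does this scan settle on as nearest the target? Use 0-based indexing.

pair (-12, 18) with sum 6 (|Δ|=0)

l=0 r=18: -13+38=25 d=19 *, r--
l=0 r=17: -13+37=24 d=18 *, r--
l=0 r=16: -13+33=20 d=14 *, r--
l=0 r=15: -13+30=17 d=11 *, r--
l=0 r=14: -13+28=15 d=9 *, r--
l=0 r=13: -13+23=10 d=4 *, r--
l=0 r=12: -13+20=7 d=1 *, r--
l=0 r=11: -13+18=5 d=1, l++
l=1 r=11: -12+18=6 d=0 *, stop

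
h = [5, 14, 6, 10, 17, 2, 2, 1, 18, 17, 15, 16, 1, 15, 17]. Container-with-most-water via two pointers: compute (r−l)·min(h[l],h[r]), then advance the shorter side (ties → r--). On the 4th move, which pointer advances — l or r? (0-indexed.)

l

l=0 r=14: min(5,17)*14=70 best=70 *, l++
l=1 r=14: min(14,17)*13=182 best=182 *, l++
l=2 r=14: min(6,17)*12=72 best=182, l++
l=3 r=14: min(10,17)*11=110 best=182, l++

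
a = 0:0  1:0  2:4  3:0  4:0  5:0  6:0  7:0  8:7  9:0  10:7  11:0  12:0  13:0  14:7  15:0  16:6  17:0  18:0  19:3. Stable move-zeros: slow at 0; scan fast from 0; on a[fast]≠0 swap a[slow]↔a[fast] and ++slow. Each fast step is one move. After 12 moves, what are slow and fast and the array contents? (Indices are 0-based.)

slow=0 fast=0: a[fast]=0, fast++
slow=0 fast=1: a[fast]=0, fast++
slow=0 fast=2: a[fast]=4≠0 swap→a[0]=4, slow++,fast++
slow=1 fast=3: a[fast]=0, fast++
slow=1 fast=4: a[fast]=0, fast++
slow=1 fast=5: a[fast]=0, fast++
slow=1 fast=6: a[fast]=0, fast++
slow=1 fast=7: a[fast]=0, fast++
slow=1 fast=8: a[fast]=7≠0 swap→a[1]=7, slow++,fast++
slow=2 fast=9: a[fast]=0, fast++
slow=2 fast=10: a[fast]=7≠0 swap→a[2]=7, slow++,fast++
slow=3 fast=11: a[fast]=0, fast++

slow=3, fast=12, a=[4, 7, 7, 0, 0, 0, 0, 0, 0, 0, 0, 0, 0, 0, 7, 0, 6, 0, 0, 3]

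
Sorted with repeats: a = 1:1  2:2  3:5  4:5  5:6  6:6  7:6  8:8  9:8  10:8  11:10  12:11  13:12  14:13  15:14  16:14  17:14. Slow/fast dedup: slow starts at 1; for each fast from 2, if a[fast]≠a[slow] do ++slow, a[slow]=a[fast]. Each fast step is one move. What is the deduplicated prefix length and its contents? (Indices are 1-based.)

(s=1,f=2) a[fast]=2≠a[slow]=1 write a[2]=2 → slow++,fast++
(s=2,f=3) a[fast]=5≠a[slow]=2 write a[3]=5 → slow++,fast++
(s=3,f=4) a[fast]=5=a[slow] dup → fast++
(s=3,f=5) a[fast]=6≠a[slow]=5 write a[4]=6 → slow++,fast++
(s=4,f=6) a[fast]=6=a[slow] dup → fast++
(s=4,f=7) a[fast]=6=a[slow] dup → fast++
(s=4,f=8) a[fast]=8≠a[slow]=6 write a[5]=8 → slow++,fast++
(s=5,f=9) a[fast]=8=a[slow] dup → fast++
(s=5,f=10) a[fast]=8=a[slow] dup → fast++
(s=5,f=11) a[fast]=10≠a[slow]=8 write a[6]=10 → slow++,fast++
(s=6,f=12) a[fast]=11≠a[slow]=10 write a[7]=11 → slow++,fast++
(s=7,f=13) a[fast]=12≠a[slow]=11 write a[8]=12 → slow++,fast++
(s=8,f=14) a[fast]=13≠a[slow]=12 write a[9]=13 → slow++,fast++
(s=9,f=15) a[fast]=14≠a[slow]=13 write a[10]=14 → slow++,fast++
(s=10,f=16) a[fast]=14=a[slow] dup → fast++
(s=10,f=17) a[fast]=14=a[slow] dup → fast++

length 10; prefix = [1, 2, 5, 6, 8, 10, 11, 12, 13, 14]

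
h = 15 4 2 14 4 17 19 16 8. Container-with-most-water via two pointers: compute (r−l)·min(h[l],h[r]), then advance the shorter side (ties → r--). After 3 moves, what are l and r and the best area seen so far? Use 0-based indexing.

l=2, r=7, best area=105

[0,8] min(15,8)*8=64 best=64 * → r--
[0,7] min(15,16)*7=105 best=105 * → l++
[1,7] min(4,16)*6=24 best=105 → l++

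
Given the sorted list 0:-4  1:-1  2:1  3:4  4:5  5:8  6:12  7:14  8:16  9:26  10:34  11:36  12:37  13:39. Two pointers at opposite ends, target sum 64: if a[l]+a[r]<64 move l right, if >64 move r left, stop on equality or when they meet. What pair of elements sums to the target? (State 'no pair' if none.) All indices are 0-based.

[0,13] -4+39=35 <64 → l++
[1,13] -1+39=38 <64 → l++
[2,13] 1+39=40 <64 → l++
[3,13] 4+39=43 <64 → l++
[4,13] 5+39=44 <64 → l++
[5,13] 8+39=47 <64 → l++
[6,13] 12+39=51 <64 → l++
[7,13] 14+39=53 <64 → l++
[8,13] 16+39=55 <64 → l++
[9,13] 26+39=65 >64 → r--
[9,12] 26+37=63 <64 → l++
[10,12] 34+37=71 >64 → r--
[10,11] 34+36=70 >64 → r--

no pair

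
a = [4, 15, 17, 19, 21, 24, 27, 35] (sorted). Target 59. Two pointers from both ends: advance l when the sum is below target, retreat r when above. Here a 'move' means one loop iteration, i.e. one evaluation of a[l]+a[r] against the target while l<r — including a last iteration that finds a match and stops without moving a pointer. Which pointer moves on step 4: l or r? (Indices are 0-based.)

l

[0,7] 4+35=39 <59 → l++
[1,7] 15+35=50 <59 → l++
[2,7] 17+35=52 <59 → l++
[3,7] 19+35=54 <59 → l++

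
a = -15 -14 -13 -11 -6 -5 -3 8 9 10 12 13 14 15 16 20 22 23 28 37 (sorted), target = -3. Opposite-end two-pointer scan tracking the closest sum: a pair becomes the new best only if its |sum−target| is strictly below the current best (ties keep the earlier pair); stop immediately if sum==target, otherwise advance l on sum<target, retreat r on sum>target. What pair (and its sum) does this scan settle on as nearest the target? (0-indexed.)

pair (-15, 12) with sum -3 (|Δ|=0)

l=0 r=19: -15+37=22 d=25 *, r--
l=0 r=18: -15+28=13 d=16 *, r--
l=0 r=17: -15+23=8 d=11 *, r--
l=0 r=16: -15+22=7 d=10 *, r--
l=0 r=15: -15+20=5 d=8 *, r--
l=0 r=14: -15+16=1 d=4 *, r--
l=0 r=13: -15+15=0 d=3 *, r--
l=0 r=12: -15+14=-1 d=2 *, r--
l=0 r=11: -15+13=-2 d=1 *, r--
l=0 r=10: -15+12=-3 d=0 *, stop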